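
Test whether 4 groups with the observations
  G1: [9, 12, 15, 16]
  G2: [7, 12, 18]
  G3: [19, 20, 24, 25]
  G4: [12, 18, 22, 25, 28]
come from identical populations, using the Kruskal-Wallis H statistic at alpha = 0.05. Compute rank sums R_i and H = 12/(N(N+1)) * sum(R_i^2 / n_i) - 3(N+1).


Step 1: Combine all N = 16 observations and assign midranks.
sorted (value, group, rank): (7,G2,1), (9,G1,2), (12,G1,4), (12,G2,4), (12,G4,4), (15,G1,6), (16,G1,7), (18,G2,8.5), (18,G4,8.5), (19,G3,10), (20,G3,11), (22,G4,12), (24,G3,13), (25,G3,14.5), (25,G4,14.5), (28,G4,16)
Step 2: Sum ranks within each group.
R_1 = 19 (n_1 = 4)
R_2 = 13.5 (n_2 = 3)
R_3 = 48.5 (n_3 = 4)
R_4 = 55 (n_4 = 5)
Step 3: H = 12/(N(N+1)) * sum(R_i^2/n_i) - 3(N+1)
     = 12/(16*17) * (19^2/4 + 13.5^2/3 + 48.5^2/4 + 55^2/5) - 3*17
     = 0.044118 * 1344.06 - 51
     = 8.296875.
Step 4: Ties present; correction factor C = 1 - 36/(16^3 - 16) = 0.991176. Corrected H = 8.296875 / 0.991176 = 8.370734.
Step 5: Under H0, H ~ chi^2(3); p-value = 0.038940.
Step 6: alpha = 0.05. reject H0.

H = 8.3707, df = 3, p = 0.038940, reject H0.


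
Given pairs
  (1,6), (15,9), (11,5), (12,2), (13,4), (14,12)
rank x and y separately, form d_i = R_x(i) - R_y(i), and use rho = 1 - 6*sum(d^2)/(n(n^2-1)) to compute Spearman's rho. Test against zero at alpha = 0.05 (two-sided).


Step 1: Rank x and y separately (midranks; no ties here).
rank(x): 1->1, 15->6, 11->2, 12->3, 13->4, 14->5
rank(y): 6->4, 9->5, 5->3, 2->1, 4->2, 12->6
Step 2: d_i = R_x(i) - R_y(i); compute d_i^2.
  (1-4)^2=9, (6-5)^2=1, (2-3)^2=1, (3-1)^2=4, (4-2)^2=4, (5-6)^2=1
sum(d^2) = 20.
Step 3: rho = 1 - 6*20 / (6*(6^2 - 1)) = 1 - 120/210 = 0.428571.
Step 4: Under H0, t = rho * sqrt((n-2)/(1-rho^2)) = 0.9487 ~ t(4).
Step 5: Two-sided p-value from the t-distribution with 4 df = 0.396501.
Step 6: alpha = 0.05. fail to reject H0.

rho = 0.4286, p = 0.396501, fail to reject H0 at alpha = 0.05.


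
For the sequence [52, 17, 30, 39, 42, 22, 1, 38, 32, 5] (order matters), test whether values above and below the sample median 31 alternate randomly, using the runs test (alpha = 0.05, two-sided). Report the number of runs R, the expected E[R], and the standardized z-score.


Step 1: Compute median = 31; label A = above, B = below.
Labels in order: ABBAABBAAB  (n_A = 5, n_B = 5)
Step 2: Count runs R = 6.
Step 3: Under H0 (random ordering), E[R] = 2*n_A*n_B/(n_A+n_B) + 1 = 2*5*5/10 + 1 = 6.0000.
        Var[R] = 2*n_A*n_B*(2*n_A*n_B - n_A - n_B) / ((n_A+n_B)^2 * (n_A+n_B-1)) = 2000/900 = 2.2222.
        SD[R] = 1.4907.
Step 4: R = E[R], so z = 0 with no continuity correction.
Step 5: Two-sided p-value via normal approximation = 2*(1 - Phi(|z|)) = 1.000000.
Step 6: alpha = 0.05. fail to reject H0.

R = 6, z = 0.0000, p = 1.000000, fail to reject H0.


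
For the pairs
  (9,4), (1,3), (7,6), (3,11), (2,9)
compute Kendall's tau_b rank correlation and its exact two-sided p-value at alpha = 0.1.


Step 1: Enumerate the 10 unordered pairs (i,j) with i<j and classify each by sign(x_j-x_i) * sign(y_j-y_i).
  (1,2):dx=-8,dy=-1->C; (1,3):dx=-2,dy=+2->D; (1,4):dx=-6,dy=+7->D; (1,5):dx=-7,dy=+5->D
  (2,3):dx=+6,dy=+3->C; (2,4):dx=+2,dy=+8->C; (2,5):dx=+1,dy=+6->C; (3,4):dx=-4,dy=+5->D
  (3,5):dx=-5,dy=+3->D; (4,5):dx=-1,dy=-2->C
Step 2: C = 5, D = 5, total pairs = 10.
Step 3: tau = (C - D)/(n(n-1)/2) = (5 - 5)/10 = 0.000000.
Step 4: Exact two-sided p-value (enumerate n! = 120 permutations of y under H0): p = 1.000000.
Step 5: alpha = 0.1. fail to reject H0.

tau_b = 0.0000 (C=5, D=5), p = 1.000000, fail to reject H0.


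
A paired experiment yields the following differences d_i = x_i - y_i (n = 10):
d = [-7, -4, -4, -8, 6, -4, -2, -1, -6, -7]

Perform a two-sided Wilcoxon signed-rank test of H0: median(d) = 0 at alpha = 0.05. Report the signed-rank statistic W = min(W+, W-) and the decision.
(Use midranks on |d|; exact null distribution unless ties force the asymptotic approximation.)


Step 1: Drop any zero differences (none here) and take |d_i|.
|d| = [7, 4, 4, 8, 6, 4, 2, 1, 6, 7]
Step 2: Midrank |d_i| (ties get averaged ranks).
ranks: |7|->8.5, |4|->4, |4|->4, |8|->10, |6|->6.5, |4|->4, |2|->2, |1|->1, |6|->6.5, |7|->8.5
Step 3: Attach original signs; sum ranks with positive sign and with negative sign.
W+ = 6.5 = 6.5
W- = 8.5 + 4 + 4 + 10 + 4 + 2 + 1 + 6.5 + 8.5 = 48.5
(Check: W+ + W- = 55 should equal n(n+1)/2 = 55.)
Step 4: Test statistic W = min(W+, W-) = 6.5.
Step 5: Ties in |d|, so use the tie-corrected normal approximation.
        E[W] = n(n+1)/4 = 10*11/4 = 27.5.
        Tie groups: |d|=4 (t=3), |d|=6 (t=2), |d|=7 (t=2); sum(t^3 - t) = 36.
        Var[W] = n(n+1)(2n+1)/24 - sum(t^3-t)/48 = 2310/24 - 36/48 = 95.5.
        z = (W - E[W]) / sqrt(Var[W]) = (6.5 - 27.5) / 9.7724 = -2.1489.
        Two-sided p = 2*Phi(z) = 0.031642.
Step 6: alpha = 0.05. reject H0.

W+ = 6.5, W- = 48.5, W = min = 6.5, p = 0.031642, reject H0.


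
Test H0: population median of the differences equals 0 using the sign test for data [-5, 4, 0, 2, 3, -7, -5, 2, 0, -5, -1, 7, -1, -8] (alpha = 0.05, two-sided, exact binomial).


Step 1: Discard zero differences. Original n = 14; n_eff = number of nonzero differences = 12.
Nonzero differences (with sign): -5, +4, +2, +3, -7, -5, +2, -5, -1, +7, -1, -8
Step 2: Count signs: positive = 5, negative = 7.
Step 3: Under H0: P(positive) = 0.5, so the number of positives S ~ Bin(12, 0.5).
Step 4: Two-sided exact p-value = sum of Bin(12,0.5) probabilities at or below the observed probability = 0.774414.
Step 5: alpha = 0.05. fail to reject H0.

n_eff = 12, pos = 5, neg = 7, p = 0.774414, fail to reject H0.


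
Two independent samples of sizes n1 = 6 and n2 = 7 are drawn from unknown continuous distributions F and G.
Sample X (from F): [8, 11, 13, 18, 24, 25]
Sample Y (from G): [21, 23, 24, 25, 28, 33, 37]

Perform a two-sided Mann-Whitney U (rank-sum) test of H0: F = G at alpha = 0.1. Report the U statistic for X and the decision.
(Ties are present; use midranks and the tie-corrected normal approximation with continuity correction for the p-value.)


Step 1: Combine and sort all 13 observations; assign midranks.
sorted (value, group): (8,X), (11,X), (13,X), (18,X), (21,Y), (23,Y), (24,X), (24,Y), (25,X), (25,Y), (28,Y), (33,Y), (37,Y)
ranks: 8->1, 11->2, 13->3, 18->4, 21->5, 23->6, 24->7.5, 24->7.5, 25->9.5, 25->9.5, 28->11, 33->12, 37->13
Step 2: Rank sum for X: R1 = 1 + 2 + 3 + 4 + 7.5 + 9.5 = 27.
Step 3: U_X = R1 - n1(n1+1)/2 = 27 - 6*7/2 = 27 - 21 = 6.
       U_Y = n1*n2 - U_X = 42 - 6 = 36.
Step 4: Ties are present, so use the tie-corrected normal approximation (with continuity correction) for the p-value.
Step 5: p-value = 0.037788; compare to alpha = 0.1. reject H0.

U_X = 6, p = 0.037788, reject H0 at alpha = 0.1.


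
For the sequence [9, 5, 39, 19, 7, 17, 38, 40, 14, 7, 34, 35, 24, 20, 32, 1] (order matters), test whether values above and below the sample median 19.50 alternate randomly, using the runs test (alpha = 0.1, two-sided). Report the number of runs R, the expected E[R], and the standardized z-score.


Step 1: Compute median = 19.50; label A = above, B = below.
Labels in order: BBABBBAABBAAAAAB  (n_A = 8, n_B = 8)
Step 2: Count runs R = 7.
Step 3: Under H0 (random ordering), E[R] = 2*n_A*n_B/(n_A+n_B) + 1 = 2*8*8/16 + 1 = 9.0000.
        Var[R] = 2*n_A*n_B*(2*n_A*n_B - n_A - n_B) / ((n_A+n_B)^2 * (n_A+n_B-1)) = 14336/3840 = 3.7333.
        SD[R] = 1.9322.
Step 4: Continuity-corrected z = (R + 0.5 - E[R]) / SD[R] = (7 + 0.5 - 9.0000) / 1.9322 = -0.7763.
Step 5: Two-sided p-value via normal approximation = 2*(1 - Phi(|z|)) = 0.437558.
Step 6: alpha = 0.1. fail to reject H0.

R = 7, z = -0.7763, p = 0.437558, fail to reject H0.


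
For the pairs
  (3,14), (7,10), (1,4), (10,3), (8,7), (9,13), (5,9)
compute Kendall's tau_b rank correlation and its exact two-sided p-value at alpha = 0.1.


Step 1: Enumerate the 21 unordered pairs (i,j) with i<j and classify each by sign(x_j-x_i) * sign(y_j-y_i).
  (1,2):dx=+4,dy=-4->D; (1,3):dx=-2,dy=-10->C; (1,4):dx=+7,dy=-11->D; (1,5):dx=+5,dy=-7->D
  (1,6):dx=+6,dy=-1->D; (1,7):dx=+2,dy=-5->D; (2,3):dx=-6,dy=-6->C; (2,4):dx=+3,dy=-7->D
  (2,5):dx=+1,dy=-3->D; (2,6):dx=+2,dy=+3->C; (2,7):dx=-2,dy=-1->C; (3,4):dx=+9,dy=-1->D
  (3,5):dx=+7,dy=+3->C; (3,6):dx=+8,dy=+9->C; (3,7):dx=+4,dy=+5->C; (4,5):dx=-2,dy=+4->D
  (4,6):dx=-1,dy=+10->D; (4,7):dx=-5,dy=+6->D; (5,6):dx=+1,dy=+6->C; (5,7):dx=-3,dy=+2->D
  (6,7):dx=-4,dy=-4->C
Step 2: C = 9, D = 12, total pairs = 21.
Step 3: tau = (C - D)/(n(n-1)/2) = (9 - 12)/21 = -0.142857.
Step 4: Exact two-sided p-value (enumerate n! = 5040 permutations of y under H0): p = 0.772619.
Step 5: alpha = 0.1. fail to reject H0.

tau_b = -0.1429 (C=9, D=12), p = 0.772619, fail to reject H0.


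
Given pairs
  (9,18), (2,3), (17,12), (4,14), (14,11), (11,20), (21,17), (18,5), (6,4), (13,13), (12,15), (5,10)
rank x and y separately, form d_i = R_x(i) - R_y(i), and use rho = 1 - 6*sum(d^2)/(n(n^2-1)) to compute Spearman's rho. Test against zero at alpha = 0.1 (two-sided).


Step 1: Rank x and y separately (midranks; no ties here).
rank(x): 9->5, 2->1, 17->10, 4->2, 14->9, 11->6, 21->12, 18->11, 6->4, 13->8, 12->7, 5->3
rank(y): 18->11, 3->1, 12->6, 14->8, 11->5, 20->12, 17->10, 5->3, 4->2, 13->7, 15->9, 10->4
Step 2: d_i = R_x(i) - R_y(i); compute d_i^2.
  (5-11)^2=36, (1-1)^2=0, (10-6)^2=16, (2-8)^2=36, (9-5)^2=16, (6-12)^2=36, (12-10)^2=4, (11-3)^2=64, (4-2)^2=4, (8-7)^2=1, (7-9)^2=4, (3-4)^2=1
sum(d^2) = 218.
Step 3: rho = 1 - 6*218 / (12*(12^2 - 1)) = 1 - 1308/1716 = 0.237762.
Step 4: Under H0, t = rho * sqrt((n-2)/(1-rho^2)) = 0.7741 ~ t(10).
Step 5: Two-sided p-value from the t-distribution with 10 df = 0.456801.
Step 6: alpha = 0.1. fail to reject H0.

rho = 0.2378, p = 0.456801, fail to reject H0 at alpha = 0.1.


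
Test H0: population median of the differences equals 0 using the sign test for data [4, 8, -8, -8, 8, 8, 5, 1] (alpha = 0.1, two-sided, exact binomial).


Step 1: Discard zero differences. Original n = 8; n_eff = number of nonzero differences = 8.
Nonzero differences (with sign): +4, +8, -8, -8, +8, +8, +5, +1
Step 2: Count signs: positive = 6, negative = 2.
Step 3: Under H0: P(positive) = 0.5, so the number of positives S ~ Bin(8, 0.5).
Step 4: Two-sided exact p-value = sum of Bin(8,0.5) probabilities at or below the observed probability = 0.289062.
Step 5: alpha = 0.1. fail to reject H0.

n_eff = 8, pos = 6, neg = 2, p = 0.289062, fail to reject H0.


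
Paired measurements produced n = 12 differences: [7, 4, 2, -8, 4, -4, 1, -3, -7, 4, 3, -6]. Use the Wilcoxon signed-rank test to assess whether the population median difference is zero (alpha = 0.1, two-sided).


Step 1: Drop any zero differences (none here) and take |d_i|.
|d| = [7, 4, 2, 8, 4, 4, 1, 3, 7, 4, 3, 6]
Step 2: Midrank |d_i| (ties get averaged ranks).
ranks: |7|->10.5, |4|->6.5, |2|->2, |8|->12, |4|->6.5, |4|->6.5, |1|->1, |3|->3.5, |7|->10.5, |4|->6.5, |3|->3.5, |6|->9
Step 3: Attach original signs; sum ranks with positive sign and with negative sign.
W+ = 10.5 + 6.5 + 2 + 6.5 + 1 + 6.5 + 3.5 = 36.5
W- = 12 + 6.5 + 3.5 + 10.5 + 9 = 41.5
(Check: W+ + W- = 78 should equal n(n+1)/2 = 78.)
Step 4: Test statistic W = min(W+, W-) = 36.5.
Step 5: Ties in |d|, so use the tie-corrected normal approximation.
        E[W] = n(n+1)/4 = 12*13/4 = 39.
        Tie groups: |d|=3 (t=2), |d|=4 (t=4), |d|=7 (t=2); sum(t^3 - t) = 72.
        Var[W] = n(n+1)(2n+1)/24 - sum(t^3-t)/48 = 3900/24 - 72/48 = 161.
        z = (W - E[W]) / sqrt(Var[W]) = (36.5 - 39) / 12.6886 = -0.1970.
        Two-sided p = 2*Phi(z) = 0.843806.
Step 6: alpha = 0.1. fail to reject H0.

W+ = 36.5, W- = 41.5, W = min = 36.5, p = 0.843806, fail to reject H0.


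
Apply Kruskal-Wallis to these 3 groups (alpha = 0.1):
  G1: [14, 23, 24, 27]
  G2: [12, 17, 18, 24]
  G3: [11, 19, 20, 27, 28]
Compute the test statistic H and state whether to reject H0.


Step 1: Combine all N = 13 observations and assign midranks.
sorted (value, group, rank): (11,G3,1), (12,G2,2), (14,G1,3), (17,G2,4), (18,G2,5), (19,G3,6), (20,G3,7), (23,G1,8), (24,G1,9.5), (24,G2,9.5), (27,G1,11.5), (27,G3,11.5), (28,G3,13)
Step 2: Sum ranks within each group.
R_1 = 32 (n_1 = 4)
R_2 = 20.5 (n_2 = 4)
R_3 = 38.5 (n_3 = 5)
Step 3: H = 12/(N(N+1)) * sum(R_i^2/n_i) - 3(N+1)
     = 12/(13*14) * (32^2/4 + 20.5^2/4 + 38.5^2/5) - 3*14
     = 0.065934 * 657.513 - 42
     = 1.352473.
Step 4: Ties present; correction factor C = 1 - 12/(13^3 - 13) = 0.994505. Corrected H = 1.352473 / 0.994505 = 1.359945.
Step 5: Under H0, H ~ chi^2(2); p-value = 0.506631.
Step 6: alpha = 0.1. fail to reject H0.

H = 1.3599, df = 2, p = 0.506631, fail to reject H0.


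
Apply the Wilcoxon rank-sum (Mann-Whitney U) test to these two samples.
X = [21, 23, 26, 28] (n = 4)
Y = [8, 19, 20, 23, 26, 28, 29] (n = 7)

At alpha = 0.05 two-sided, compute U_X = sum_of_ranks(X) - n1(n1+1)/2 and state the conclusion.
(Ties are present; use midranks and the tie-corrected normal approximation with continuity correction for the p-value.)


Step 1: Combine and sort all 11 observations; assign midranks.
sorted (value, group): (8,Y), (19,Y), (20,Y), (21,X), (23,X), (23,Y), (26,X), (26,Y), (28,X), (28,Y), (29,Y)
ranks: 8->1, 19->2, 20->3, 21->4, 23->5.5, 23->5.5, 26->7.5, 26->7.5, 28->9.5, 28->9.5, 29->11
Step 2: Rank sum for X: R1 = 4 + 5.5 + 7.5 + 9.5 = 26.5.
Step 3: U_X = R1 - n1(n1+1)/2 = 26.5 - 4*5/2 = 26.5 - 10 = 16.5.
       U_Y = n1*n2 - U_X = 28 - 16.5 = 11.5.
Step 4: Ties are present, so use the tie-corrected normal approximation (with continuity correction) for the p-value.
Step 5: p-value = 0.703524; compare to alpha = 0.05. fail to reject H0.

U_X = 16.5, p = 0.703524, fail to reject H0 at alpha = 0.05.


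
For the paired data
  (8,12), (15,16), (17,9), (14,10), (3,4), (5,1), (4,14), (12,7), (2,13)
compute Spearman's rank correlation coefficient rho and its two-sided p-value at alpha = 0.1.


Step 1: Rank x and y separately (midranks; no ties here).
rank(x): 8->5, 15->8, 17->9, 14->7, 3->2, 5->4, 4->3, 12->6, 2->1
rank(y): 12->6, 16->9, 9->4, 10->5, 4->2, 1->1, 14->8, 7->3, 13->7
Step 2: d_i = R_x(i) - R_y(i); compute d_i^2.
  (5-6)^2=1, (8-9)^2=1, (9-4)^2=25, (7-5)^2=4, (2-2)^2=0, (4-1)^2=9, (3-8)^2=25, (6-3)^2=9, (1-7)^2=36
sum(d^2) = 110.
Step 3: rho = 1 - 6*110 / (9*(9^2 - 1)) = 1 - 660/720 = 0.083333.
Step 4: Under H0, t = rho * sqrt((n-2)/(1-rho^2)) = 0.2212 ~ t(7).
Step 5: Two-sided p-value from the t-distribution with 7 df = 0.831214.
Step 6: alpha = 0.1. fail to reject H0.

rho = 0.0833, p = 0.831214, fail to reject H0 at alpha = 0.1.


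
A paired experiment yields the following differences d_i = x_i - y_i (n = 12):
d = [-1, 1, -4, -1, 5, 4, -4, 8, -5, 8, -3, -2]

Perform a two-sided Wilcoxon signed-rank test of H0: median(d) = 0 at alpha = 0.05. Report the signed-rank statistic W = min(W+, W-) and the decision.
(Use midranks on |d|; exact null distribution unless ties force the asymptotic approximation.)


Step 1: Drop any zero differences (none here) and take |d_i|.
|d| = [1, 1, 4, 1, 5, 4, 4, 8, 5, 8, 3, 2]
Step 2: Midrank |d_i| (ties get averaged ranks).
ranks: |1|->2, |1|->2, |4|->7, |1|->2, |5|->9.5, |4|->7, |4|->7, |8|->11.5, |5|->9.5, |8|->11.5, |3|->5, |2|->4
Step 3: Attach original signs; sum ranks with positive sign and with negative sign.
W+ = 2 + 9.5 + 7 + 11.5 + 11.5 = 41.5
W- = 2 + 7 + 2 + 7 + 9.5 + 5 + 4 = 36.5
(Check: W+ + W- = 78 should equal n(n+1)/2 = 78.)
Step 4: Test statistic W = min(W+, W-) = 36.5.
Step 5: Ties in |d|, so use the tie-corrected normal approximation.
        E[W] = n(n+1)/4 = 12*13/4 = 39.
        Tie groups: |d|=1 (t=3), |d|=4 (t=3), |d|=5 (t=2), |d|=8 (t=2); sum(t^3 - t) = 60.
        Var[W] = n(n+1)(2n+1)/24 - sum(t^3-t)/48 = 3900/24 - 60/48 = 161.25.
        z = (W - E[W]) / sqrt(Var[W]) = (36.5 - 39) / 12.6984 = -0.1969.
        Two-sided p = 2*Phi(z) = 0.843926.
Step 6: alpha = 0.05. fail to reject H0.

W+ = 41.5, W- = 36.5, W = min = 36.5, p = 0.843926, fail to reject H0.


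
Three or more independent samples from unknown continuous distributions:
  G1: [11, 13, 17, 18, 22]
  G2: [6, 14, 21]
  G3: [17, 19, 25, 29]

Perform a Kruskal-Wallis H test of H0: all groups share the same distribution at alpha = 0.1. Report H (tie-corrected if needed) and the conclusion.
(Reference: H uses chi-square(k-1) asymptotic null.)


Step 1: Combine all N = 12 observations and assign midranks.
sorted (value, group, rank): (6,G2,1), (11,G1,2), (13,G1,3), (14,G2,4), (17,G1,5.5), (17,G3,5.5), (18,G1,7), (19,G3,8), (21,G2,9), (22,G1,10), (25,G3,11), (29,G3,12)
Step 2: Sum ranks within each group.
R_1 = 27.5 (n_1 = 5)
R_2 = 14 (n_2 = 3)
R_3 = 36.5 (n_3 = 4)
Step 3: H = 12/(N(N+1)) * sum(R_i^2/n_i) - 3(N+1)
     = 12/(12*13) * (27.5^2/5 + 14^2/3 + 36.5^2/4) - 3*13
     = 0.076923 * 549.646 - 39
     = 3.280449.
Step 4: Ties present; correction factor C = 1 - 6/(12^3 - 12) = 0.996503. Corrected H = 3.280449 / 0.996503 = 3.291959.
Step 5: Under H0, H ~ chi^2(2); p-value = 0.192824.
Step 6: alpha = 0.1. fail to reject H0.

H = 3.2920, df = 2, p = 0.192824, fail to reject H0.


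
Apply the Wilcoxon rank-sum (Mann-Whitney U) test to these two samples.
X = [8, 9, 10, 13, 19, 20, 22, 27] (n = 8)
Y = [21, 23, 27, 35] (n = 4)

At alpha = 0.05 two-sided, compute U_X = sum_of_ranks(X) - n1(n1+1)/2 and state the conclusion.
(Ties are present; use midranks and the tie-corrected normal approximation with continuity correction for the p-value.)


Step 1: Combine and sort all 12 observations; assign midranks.
sorted (value, group): (8,X), (9,X), (10,X), (13,X), (19,X), (20,X), (21,Y), (22,X), (23,Y), (27,X), (27,Y), (35,Y)
ranks: 8->1, 9->2, 10->3, 13->4, 19->5, 20->6, 21->7, 22->8, 23->9, 27->10.5, 27->10.5, 35->12
Step 2: Rank sum for X: R1 = 1 + 2 + 3 + 4 + 5 + 6 + 8 + 10.5 = 39.5.
Step 3: U_X = R1 - n1(n1+1)/2 = 39.5 - 8*9/2 = 39.5 - 36 = 3.5.
       U_Y = n1*n2 - U_X = 32 - 3.5 = 28.5.
Step 4: Ties are present, so use the tie-corrected normal approximation (with continuity correction) for the p-value.
Step 5: p-value = 0.041184; compare to alpha = 0.05. reject H0.

U_X = 3.5, p = 0.041184, reject H0 at alpha = 0.05.


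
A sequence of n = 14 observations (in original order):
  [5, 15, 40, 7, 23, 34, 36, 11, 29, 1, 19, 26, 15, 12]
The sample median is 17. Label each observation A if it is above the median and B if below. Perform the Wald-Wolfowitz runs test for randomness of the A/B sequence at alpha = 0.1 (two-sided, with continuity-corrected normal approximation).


Step 1: Compute median = 17; label A = above, B = below.
Labels in order: BBABAAABABAABB  (n_A = 7, n_B = 7)
Step 2: Count runs R = 9.
Step 3: Under H0 (random ordering), E[R] = 2*n_A*n_B/(n_A+n_B) + 1 = 2*7*7/14 + 1 = 8.0000.
        Var[R] = 2*n_A*n_B*(2*n_A*n_B - n_A - n_B) / ((n_A+n_B)^2 * (n_A+n_B-1)) = 8232/2548 = 3.2308.
        SD[R] = 1.7974.
Step 4: Continuity-corrected z = (R - 0.5 - E[R]) / SD[R] = (9 - 0.5 - 8.0000) / 1.7974 = 0.2782.
Step 5: Two-sided p-value via normal approximation = 2*(1 - Phi(|z|)) = 0.780879.
Step 6: alpha = 0.1. fail to reject H0.

R = 9, z = 0.2782, p = 0.780879, fail to reject H0.


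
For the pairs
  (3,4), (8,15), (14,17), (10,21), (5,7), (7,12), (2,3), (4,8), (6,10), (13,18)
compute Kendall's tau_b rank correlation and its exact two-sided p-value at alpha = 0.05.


Step 1: Enumerate the 45 unordered pairs (i,j) with i<j and classify each by sign(x_j-x_i) * sign(y_j-y_i).
  (1,2):dx=+5,dy=+11->C; (1,3):dx=+11,dy=+13->C; (1,4):dx=+7,dy=+17->C; (1,5):dx=+2,dy=+3->C
  (1,6):dx=+4,dy=+8->C; (1,7):dx=-1,dy=-1->C; (1,8):dx=+1,dy=+4->C; (1,9):dx=+3,dy=+6->C
  (1,10):dx=+10,dy=+14->C; (2,3):dx=+6,dy=+2->C; (2,4):dx=+2,dy=+6->C; (2,5):dx=-3,dy=-8->C
  (2,6):dx=-1,dy=-3->C; (2,7):dx=-6,dy=-12->C; (2,8):dx=-4,dy=-7->C; (2,9):dx=-2,dy=-5->C
  (2,10):dx=+5,dy=+3->C; (3,4):dx=-4,dy=+4->D; (3,5):dx=-9,dy=-10->C; (3,6):dx=-7,dy=-5->C
  (3,7):dx=-12,dy=-14->C; (3,8):dx=-10,dy=-9->C; (3,9):dx=-8,dy=-7->C; (3,10):dx=-1,dy=+1->D
  (4,5):dx=-5,dy=-14->C; (4,6):dx=-3,dy=-9->C; (4,7):dx=-8,dy=-18->C; (4,8):dx=-6,dy=-13->C
  (4,9):dx=-4,dy=-11->C; (4,10):dx=+3,dy=-3->D; (5,6):dx=+2,dy=+5->C; (5,7):dx=-3,dy=-4->C
  (5,8):dx=-1,dy=+1->D; (5,9):dx=+1,dy=+3->C; (5,10):dx=+8,dy=+11->C; (6,7):dx=-5,dy=-9->C
  (6,8):dx=-3,dy=-4->C; (6,9):dx=-1,dy=-2->C; (6,10):dx=+6,dy=+6->C; (7,8):dx=+2,dy=+5->C
  (7,9):dx=+4,dy=+7->C; (7,10):dx=+11,dy=+15->C; (8,9):dx=+2,dy=+2->C; (8,10):dx=+9,dy=+10->C
  (9,10):dx=+7,dy=+8->C
Step 2: C = 41, D = 4, total pairs = 45.
Step 3: tau = (C - D)/(n(n-1)/2) = (41 - 4)/45 = 0.822222.
Step 4: Exact two-sided p-value (enumerate n! = 3628800 permutations of y under H0): p = 0.000358.
Step 5: alpha = 0.05. reject H0.

tau_b = 0.8222 (C=41, D=4), p = 0.000358, reject H0.


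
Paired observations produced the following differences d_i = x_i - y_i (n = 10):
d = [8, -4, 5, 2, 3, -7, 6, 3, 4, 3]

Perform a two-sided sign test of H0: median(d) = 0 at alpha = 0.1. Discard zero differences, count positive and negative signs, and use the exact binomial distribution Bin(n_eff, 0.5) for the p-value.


Step 1: Discard zero differences. Original n = 10; n_eff = number of nonzero differences = 10.
Nonzero differences (with sign): +8, -4, +5, +2, +3, -7, +6, +3, +4, +3
Step 2: Count signs: positive = 8, negative = 2.
Step 3: Under H0: P(positive) = 0.5, so the number of positives S ~ Bin(10, 0.5).
Step 4: Two-sided exact p-value = sum of Bin(10,0.5) probabilities at or below the observed probability = 0.109375.
Step 5: alpha = 0.1. fail to reject H0.

n_eff = 10, pos = 8, neg = 2, p = 0.109375, fail to reject H0.


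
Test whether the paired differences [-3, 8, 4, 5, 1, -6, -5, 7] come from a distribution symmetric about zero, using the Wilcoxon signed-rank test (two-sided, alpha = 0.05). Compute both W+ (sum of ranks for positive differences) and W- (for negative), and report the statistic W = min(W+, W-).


Step 1: Drop any zero differences (none here) and take |d_i|.
|d| = [3, 8, 4, 5, 1, 6, 5, 7]
Step 2: Midrank |d_i| (ties get averaged ranks).
ranks: |3|->2, |8|->8, |4|->3, |5|->4.5, |1|->1, |6|->6, |5|->4.5, |7|->7
Step 3: Attach original signs; sum ranks with positive sign and with negative sign.
W+ = 8 + 3 + 4.5 + 1 + 7 = 23.5
W- = 2 + 6 + 4.5 = 12.5
(Check: W+ + W- = 36 should equal n(n+1)/2 = 36.)
Step 4: Test statistic W = min(W+, W-) = 12.5.
Step 5: Ties in |d|, so use the tie-corrected normal approximation.
        E[W] = n(n+1)/4 = 8*9/4 = 18.
        Tie groups: |d|=5 (t=2); sum(t^3 - t) = 6.
        Var[W] = n(n+1)(2n+1)/24 - sum(t^3-t)/48 = 1224/24 - 6/48 = 50.875.
        z = (W - E[W]) / sqrt(Var[W]) = (12.5 - 18) / 7.1327 = -0.7711.
        Two-sided p = 2*Phi(z) = 0.440648.
Step 6: alpha = 0.05. fail to reject H0.

W+ = 23.5, W- = 12.5, W = min = 12.5, p = 0.440648, fail to reject H0.


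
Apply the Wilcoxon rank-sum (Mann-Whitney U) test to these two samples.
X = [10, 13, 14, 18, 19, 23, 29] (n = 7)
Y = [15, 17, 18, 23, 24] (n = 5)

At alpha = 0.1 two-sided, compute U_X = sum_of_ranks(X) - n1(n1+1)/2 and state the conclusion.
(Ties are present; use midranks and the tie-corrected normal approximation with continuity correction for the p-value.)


Step 1: Combine and sort all 12 observations; assign midranks.
sorted (value, group): (10,X), (13,X), (14,X), (15,Y), (17,Y), (18,X), (18,Y), (19,X), (23,X), (23,Y), (24,Y), (29,X)
ranks: 10->1, 13->2, 14->3, 15->4, 17->5, 18->6.5, 18->6.5, 19->8, 23->9.5, 23->9.5, 24->11, 29->12
Step 2: Rank sum for X: R1 = 1 + 2 + 3 + 6.5 + 8 + 9.5 + 12 = 42.
Step 3: U_X = R1 - n1(n1+1)/2 = 42 - 7*8/2 = 42 - 28 = 14.
       U_Y = n1*n2 - U_X = 35 - 14 = 21.
Step 4: Ties are present, so use the tie-corrected normal approximation (with continuity correction) for the p-value.
Step 5: p-value = 0.624905; compare to alpha = 0.1. fail to reject H0.

U_X = 14, p = 0.624905, fail to reject H0 at alpha = 0.1.


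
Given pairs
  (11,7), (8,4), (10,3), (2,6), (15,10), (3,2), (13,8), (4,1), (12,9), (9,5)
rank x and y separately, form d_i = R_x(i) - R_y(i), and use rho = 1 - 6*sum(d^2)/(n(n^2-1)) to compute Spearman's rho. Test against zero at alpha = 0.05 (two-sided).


Step 1: Rank x and y separately (midranks; no ties here).
rank(x): 11->7, 8->4, 10->6, 2->1, 15->10, 3->2, 13->9, 4->3, 12->8, 9->5
rank(y): 7->7, 4->4, 3->3, 6->6, 10->10, 2->2, 8->8, 1->1, 9->9, 5->5
Step 2: d_i = R_x(i) - R_y(i); compute d_i^2.
  (7-7)^2=0, (4-4)^2=0, (6-3)^2=9, (1-6)^2=25, (10-10)^2=0, (2-2)^2=0, (9-8)^2=1, (3-1)^2=4, (8-9)^2=1, (5-5)^2=0
sum(d^2) = 40.
Step 3: rho = 1 - 6*40 / (10*(10^2 - 1)) = 1 - 240/990 = 0.757576.
Step 4: Under H0, t = rho * sqrt((n-2)/(1-rho^2)) = 3.2827 ~ t(8).
Step 5: Two-sided p-value from the t-distribution with 8 df = 0.011143.
Step 6: alpha = 0.05. reject H0.

rho = 0.7576, p = 0.011143, reject H0 at alpha = 0.05.


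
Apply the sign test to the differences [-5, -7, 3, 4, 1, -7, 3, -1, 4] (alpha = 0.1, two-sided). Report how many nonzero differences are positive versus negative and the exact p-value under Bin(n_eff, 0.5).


Step 1: Discard zero differences. Original n = 9; n_eff = number of nonzero differences = 9.
Nonzero differences (with sign): -5, -7, +3, +4, +1, -7, +3, -1, +4
Step 2: Count signs: positive = 5, negative = 4.
Step 3: Under H0: P(positive) = 0.5, so the number of positives S ~ Bin(9, 0.5).
Step 4: Two-sided exact p-value = sum of Bin(9,0.5) probabilities at or below the observed probability = 1.000000.
Step 5: alpha = 0.1. fail to reject H0.

n_eff = 9, pos = 5, neg = 4, p = 1.000000, fail to reject H0.


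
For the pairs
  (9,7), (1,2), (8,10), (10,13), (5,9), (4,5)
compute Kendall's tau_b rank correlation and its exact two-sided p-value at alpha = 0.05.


Step 1: Enumerate the 15 unordered pairs (i,j) with i<j and classify each by sign(x_j-x_i) * sign(y_j-y_i).
  (1,2):dx=-8,dy=-5->C; (1,3):dx=-1,dy=+3->D; (1,4):dx=+1,dy=+6->C; (1,5):dx=-4,dy=+2->D
  (1,6):dx=-5,dy=-2->C; (2,3):dx=+7,dy=+8->C; (2,4):dx=+9,dy=+11->C; (2,5):dx=+4,dy=+7->C
  (2,6):dx=+3,dy=+3->C; (3,4):dx=+2,dy=+3->C; (3,5):dx=-3,dy=-1->C; (3,6):dx=-4,dy=-5->C
  (4,5):dx=-5,dy=-4->C; (4,6):dx=-6,dy=-8->C; (5,6):dx=-1,dy=-4->C
Step 2: C = 13, D = 2, total pairs = 15.
Step 3: tau = (C - D)/(n(n-1)/2) = (13 - 2)/15 = 0.733333.
Step 4: Exact two-sided p-value (enumerate n! = 720 permutations of y under H0): p = 0.055556.
Step 5: alpha = 0.05. fail to reject H0.

tau_b = 0.7333 (C=13, D=2), p = 0.055556, fail to reject H0.


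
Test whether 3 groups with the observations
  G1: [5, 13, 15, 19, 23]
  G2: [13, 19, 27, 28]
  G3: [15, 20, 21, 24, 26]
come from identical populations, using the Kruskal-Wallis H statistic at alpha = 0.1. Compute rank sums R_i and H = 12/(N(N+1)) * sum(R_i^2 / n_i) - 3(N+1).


Step 1: Combine all N = 14 observations and assign midranks.
sorted (value, group, rank): (5,G1,1), (13,G1,2.5), (13,G2,2.5), (15,G1,4.5), (15,G3,4.5), (19,G1,6.5), (19,G2,6.5), (20,G3,8), (21,G3,9), (23,G1,10), (24,G3,11), (26,G3,12), (27,G2,13), (28,G2,14)
Step 2: Sum ranks within each group.
R_1 = 24.5 (n_1 = 5)
R_2 = 36 (n_2 = 4)
R_3 = 44.5 (n_3 = 5)
Step 3: H = 12/(N(N+1)) * sum(R_i^2/n_i) - 3(N+1)
     = 12/(14*15) * (24.5^2/5 + 36^2/4 + 44.5^2/5) - 3*15
     = 0.057143 * 840.1 - 45
     = 3.005714.
Step 4: Ties present; correction factor C = 1 - 18/(14^3 - 14) = 0.993407. Corrected H = 3.005714 / 0.993407 = 3.025664.
Step 5: Under H0, H ~ chi^2(2); p-value = 0.220285.
Step 6: alpha = 0.1. fail to reject H0.

H = 3.0257, df = 2, p = 0.220285, fail to reject H0.


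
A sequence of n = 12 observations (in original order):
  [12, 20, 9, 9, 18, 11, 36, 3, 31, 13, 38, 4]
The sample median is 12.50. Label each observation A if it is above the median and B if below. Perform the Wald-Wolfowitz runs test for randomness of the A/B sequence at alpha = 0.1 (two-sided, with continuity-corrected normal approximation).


Step 1: Compute median = 12.50; label A = above, B = below.
Labels in order: BABBABABAAAB  (n_A = 6, n_B = 6)
Step 2: Count runs R = 9.
Step 3: Under H0 (random ordering), E[R] = 2*n_A*n_B/(n_A+n_B) + 1 = 2*6*6/12 + 1 = 7.0000.
        Var[R] = 2*n_A*n_B*(2*n_A*n_B - n_A - n_B) / ((n_A+n_B)^2 * (n_A+n_B-1)) = 4320/1584 = 2.7273.
        SD[R] = 1.6514.
Step 4: Continuity-corrected z = (R - 0.5 - E[R]) / SD[R] = (9 - 0.5 - 7.0000) / 1.6514 = 0.9083.
Step 5: Two-sided p-value via normal approximation = 2*(1 - Phi(|z|)) = 0.363722.
Step 6: alpha = 0.1. fail to reject H0.

R = 9, z = 0.9083, p = 0.363722, fail to reject H0.


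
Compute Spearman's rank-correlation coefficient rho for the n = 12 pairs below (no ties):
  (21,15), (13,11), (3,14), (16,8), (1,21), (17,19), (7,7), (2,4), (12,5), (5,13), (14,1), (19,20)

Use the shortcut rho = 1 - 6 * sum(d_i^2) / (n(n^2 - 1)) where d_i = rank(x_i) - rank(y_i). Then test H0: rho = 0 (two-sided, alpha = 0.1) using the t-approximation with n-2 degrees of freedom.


Step 1: Rank x and y separately (midranks; no ties here).
rank(x): 21->12, 13->7, 3->3, 16->9, 1->1, 17->10, 7->5, 2->2, 12->6, 5->4, 14->8, 19->11
rank(y): 15->9, 11->6, 14->8, 8->5, 21->12, 19->10, 7->4, 4->2, 5->3, 13->7, 1->1, 20->11
Step 2: d_i = R_x(i) - R_y(i); compute d_i^2.
  (12-9)^2=9, (7-6)^2=1, (3-8)^2=25, (9-5)^2=16, (1-12)^2=121, (10-10)^2=0, (5-4)^2=1, (2-2)^2=0, (6-3)^2=9, (4-7)^2=9, (8-1)^2=49, (11-11)^2=0
sum(d^2) = 240.
Step 3: rho = 1 - 6*240 / (12*(12^2 - 1)) = 1 - 1440/1716 = 0.160839.
Step 4: Under H0, t = rho * sqrt((n-2)/(1-rho^2)) = 0.5153 ~ t(10).
Step 5: Two-sided p-value from the t-distribution with 10 df = 0.617523.
Step 6: alpha = 0.1. fail to reject H0.

rho = 0.1608, p = 0.617523, fail to reject H0 at alpha = 0.1.


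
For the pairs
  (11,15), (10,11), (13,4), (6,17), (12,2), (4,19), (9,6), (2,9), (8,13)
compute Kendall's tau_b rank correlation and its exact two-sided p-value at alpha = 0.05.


Step 1: Enumerate the 36 unordered pairs (i,j) with i<j and classify each by sign(x_j-x_i) * sign(y_j-y_i).
  (1,2):dx=-1,dy=-4->C; (1,3):dx=+2,dy=-11->D; (1,4):dx=-5,dy=+2->D; (1,5):dx=+1,dy=-13->D
  (1,6):dx=-7,dy=+4->D; (1,7):dx=-2,dy=-9->C; (1,8):dx=-9,dy=-6->C; (1,9):dx=-3,dy=-2->C
  (2,3):dx=+3,dy=-7->D; (2,4):dx=-4,dy=+6->D; (2,5):dx=+2,dy=-9->D; (2,6):dx=-6,dy=+8->D
  (2,7):dx=-1,dy=-5->C; (2,8):dx=-8,dy=-2->C; (2,9):dx=-2,dy=+2->D; (3,4):dx=-7,dy=+13->D
  (3,5):dx=-1,dy=-2->C; (3,6):dx=-9,dy=+15->D; (3,7):dx=-4,dy=+2->D; (3,8):dx=-11,dy=+5->D
  (3,9):dx=-5,dy=+9->D; (4,5):dx=+6,dy=-15->D; (4,6):dx=-2,dy=+2->D; (4,7):dx=+3,dy=-11->D
  (4,8):dx=-4,dy=-8->C; (4,9):dx=+2,dy=-4->D; (5,6):dx=-8,dy=+17->D; (5,7):dx=-3,dy=+4->D
  (5,8):dx=-10,dy=+7->D; (5,9):dx=-4,dy=+11->D; (6,7):dx=+5,dy=-13->D; (6,8):dx=-2,dy=-10->C
  (6,9):dx=+4,dy=-6->D; (7,8):dx=-7,dy=+3->D; (7,9):dx=-1,dy=+7->D; (8,9):dx=+6,dy=+4->C
Step 2: C = 10, D = 26, total pairs = 36.
Step 3: tau = (C - D)/(n(n-1)/2) = (10 - 26)/36 = -0.444444.
Step 4: Exact two-sided p-value (enumerate n! = 362880 permutations of y under H0): p = 0.119439.
Step 5: alpha = 0.05. fail to reject H0.

tau_b = -0.4444 (C=10, D=26), p = 0.119439, fail to reject H0.


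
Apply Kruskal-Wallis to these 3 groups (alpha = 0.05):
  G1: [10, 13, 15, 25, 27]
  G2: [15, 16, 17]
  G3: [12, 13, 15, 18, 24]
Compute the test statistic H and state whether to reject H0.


Step 1: Combine all N = 13 observations and assign midranks.
sorted (value, group, rank): (10,G1,1), (12,G3,2), (13,G1,3.5), (13,G3,3.5), (15,G1,6), (15,G2,6), (15,G3,6), (16,G2,8), (17,G2,9), (18,G3,10), (24,G3,11), (25,G1,12), (27,G1,13)
Step 2: Sum ranks within each group.
R_1 = 35.5 (n_1 = 5)
R_2 = 23 (n_2 = 3)
R_3 = 32.5 (n_3 = 5)
Step 3: H = 12/(N(N+1)) * sum(R_i^2/n_i) - 3(N+1)
     = 12/(13*14) * (35.5^2/5 + 23^2/3 + 32.5^2/5) - 3*14
     = 0.065934 * 639.633 - 42
     = 0.173626.
Step 4: Ties present; correction factor C = 1 - 30/(13^3 - 13) = 0.986264. Corrected H = 0.173626 / 0.986264 = 0.176045.
Step 5: Under H0, H ~ chi^2(2); p-value = 0.915740.
Step 6: alpha = 0.05. fail to reject H0.

H = 0.1760, df = 2, p = 0.915740, fail to reject H0.


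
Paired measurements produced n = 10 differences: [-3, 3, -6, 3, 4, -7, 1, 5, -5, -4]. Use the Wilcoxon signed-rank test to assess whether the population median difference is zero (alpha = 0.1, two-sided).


Step 1: Drop any zero differences (none here) and take |d_i|.
|d| = [3, 3, 6, 3, 4, 7, 1, 5, 5, 4]
Step 2: Midrank |d_i| (ties get averaged ranks).
ranks: |3|->3, |3|->3, |6|->9, |3|->3, |4|->5.5, |7|->10, |1|->1, |5|->7.5, |5|->7.5, |4|->5.5
Step 3: Attach original signs; sum ranks with positive sign and with negative sign.
W+ = 3 + 3 + 5.5 + 1 + 7.5 = 20
W- = 3 + 9 + 10 + 7.5 + 5.5 = 35
(Check: W+ + W- = 55 should equal n(n+1)/2 = 55.)
Step 4: Test statistic W = min(W+, W-) = 20.
Step 5: Ties in |d|, so use the tie-corrected normal approximation.
        E[W] = n(n+1)/4 = 10*11/4 = 27.5.
        Tie groups: |d|=3 (t=3), |d|=4 (t=2), |d|=5 (t=2); sum(t^3 - t) = 36.
        Var[W] = n(n+1)(2n+1)/24 - sum(t^3-t)/48 = 2310/24 - 36/48 = 95.5.
        z = (W - E[W]) / sqrt(Var[W]) = (20 - 27.5) / 9.7724 = -0.7675.
        Two-sided p = 2*Phi(z) = 0.442804.
Step 6: alpha = 0.1. fail to reject H0.

W+ = 20, W- = 35, W = min = 20, p = 0.442804, fail to reject H0.


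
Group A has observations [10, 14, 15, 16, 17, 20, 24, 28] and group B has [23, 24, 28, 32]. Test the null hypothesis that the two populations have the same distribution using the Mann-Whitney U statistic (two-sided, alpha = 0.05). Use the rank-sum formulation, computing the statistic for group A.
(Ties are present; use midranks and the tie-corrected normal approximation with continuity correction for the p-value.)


Step 1: Combine and sort all 12 observations; assign midranks.
sorted (value, group): (10,X), (14,X), (15,X), (16,X), (17,X), (20,X), (23,Y), (24,X), (24,Y), (28,X), (28,Y), (32,Y)
ranks: 10->1, 14->2, 15->3, 16->4, 17->5, 20->6, 23->7, 24->8.5, 24->8.5, 28->10.5, 28->10.5, 32->12
Step 2: Rank sum for X: R1 = 1 + 2 + 3 + 4 + 5 + 6 + 8.5 + 10.5 = 40.
Step 3: U_X = R1 - n1(n1+1)/2 = 40 - 8*9/2 = 40 - 36 = 4.
       U_Y = n1*n2 - U_X = 32 - 4 = 28.
Step 4: Ties are present, so use the tie-corrected normal approximation (with continuity correction) for the p-value.
Step 5: p-value = 0.049991; compare to alpha = 0.05. reject H0.

U_X = 4, p = 0.049991, reject H0 at alpha = 0.05.


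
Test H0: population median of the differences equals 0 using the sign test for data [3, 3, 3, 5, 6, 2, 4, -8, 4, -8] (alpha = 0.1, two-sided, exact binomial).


Step 1: Discard zero differences. Original n = 10; n_eff = number of nonzero differences = 10.
Nonzero differences (with sign): +3, +3, +3, +5, +6, +2, +4, -8, +4, -8
Step 2: Count signs: positive = 8, negative = 2.
Step 3: Under H0: P(positive) = 0.5, so the number of positives S ~ Bin(10, 0.5).
Step 4: Two-sided exact p-value = sum of Bin(10,0.5) probabilities at or below the observed probability = 0.109375.
Step 5: alpha = 0.1. fail to reject H0.

n_eff = 10, pos = 8, neg = 2, p = 0.109375, fail to reject H0.


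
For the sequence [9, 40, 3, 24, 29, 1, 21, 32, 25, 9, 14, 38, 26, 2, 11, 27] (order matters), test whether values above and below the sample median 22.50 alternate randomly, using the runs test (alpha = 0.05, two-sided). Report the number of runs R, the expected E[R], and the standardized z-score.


Step 1: Compute median = 22.50; label A = above, B = below.
Labels in order: BABAABBAABBAABBA  (n_A = 8, n_B = 8)
Step 2: Count runs R = 10.
Step 3: Under H0 (random ordering), E[R] = 2*n_A*n_B/(n_A+n_B) + 1 = 2*8*8/16 + 1 = 9.0000.
        Var[R] = 2*n_A*n_B*(2*n_A*n_B - n_A - n_B) / ((n_A+n_B)^2 * (n_A+n_B-1)) = 14336/3840 = 3.7333.
        SD[R] = 1.9322.
Step 4: Continuity-corrected z = (R - 0.5 - E[R]) / SD[R] = (10 - 0.5 - 9.0000) / 1.9322 = 0.2588.
Step 5: Two-sided p-value via normal approximation = 2*(1 - Phi(|z|)) = 0.795809.
Step 6: alpha = 0.05. fail to reject H0.

R = 10, z = 0.2588, p = 0.795809, fail to reject H0.


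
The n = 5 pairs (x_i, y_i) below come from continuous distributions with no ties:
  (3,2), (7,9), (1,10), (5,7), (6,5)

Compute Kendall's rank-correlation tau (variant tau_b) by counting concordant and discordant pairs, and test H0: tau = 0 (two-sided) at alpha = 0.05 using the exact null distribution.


Step 1: Enumerate the 10 unordered pairs (i,j) with i<j and classify each by sign(x_j-x_i) * sign(y_j-y_i).
  (1,2):dx=+4,dy=+7->C; (1,3):dx=-2,dy=+8->D; (1,4):dx=+2,dy=+5->C; (1,5):dx=+3,dy=+3->C
  (2,3):dx=-6,dy=+1->D; (2,4):dx=-2,dy=-2->C; (2,5):dx=-1,dy=-4->C; (3,4):dx=+4,dy=-3->D
  (3,5):dx=+5,dy=-5->D; (4,5):dx=+1,dy=-2->D
Step 2: C = 5, D = 5, total pairs = 10.
Step 3: tau = (C - D)/(n(n-1)/2) = (5 - 5)/10 = 0.000000.
Step 4: Exact two-sided p-value (enumerate n! = 120 permutations of y under H0): p = 1.000000.
Step 5: alpha = 0.05. fail to reject H0.

tau_b = 0.0000 (C=5, D=5), p = 1.000000, fail to reject H0.


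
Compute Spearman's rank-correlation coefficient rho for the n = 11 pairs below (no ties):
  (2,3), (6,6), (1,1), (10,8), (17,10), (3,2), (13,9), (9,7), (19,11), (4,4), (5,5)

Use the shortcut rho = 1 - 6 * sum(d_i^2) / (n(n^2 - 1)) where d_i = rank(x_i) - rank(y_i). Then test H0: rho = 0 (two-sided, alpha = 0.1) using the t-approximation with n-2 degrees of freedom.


Step 1: Rank x and y separately (midranks; no ties here).
rank(x): 2->2, 6->6, 1->1, 10->8, 17->10, 3->3, 13->9, 9->7, 19->11, 4->4, 5->5
rank(y): 3->3, 6->6, 1->1, 8->8, 10->10, 2->2, 9->9, 7->7, 11->11, 4->4, 5->5
Step 2: d_i = R_x(i) - R_y(i); compute d_i^2.
  (2-3)^2=1, (6-6)^2=0, (1-1)^2=0, (8-8)^2=0, (10-10)^2=0, (3-2)^2=1, (9-9)^2=0, (7-7)^2=0, (11-11)^2=0, (4-4)^2=0, (5-5)^2=0
sum(d^2) = 2.
Step 3: rho = 1 - 6*2 / (11*(11^2 - 1)) = 1 - 12/1320 = 0.990909.
Step 4: Under H0, t = rho * sqrt((n-2)/(1-rho^2)) = 22.0966 ~ t(9).
Step 5: Two-sided p-value from the t-distribution with 9 df = 0.000000.
Step 6: alpha = 0.1. reject H0.

rho = 0.9909, p = 0.000000, reject H0 at alpha = 0.1.


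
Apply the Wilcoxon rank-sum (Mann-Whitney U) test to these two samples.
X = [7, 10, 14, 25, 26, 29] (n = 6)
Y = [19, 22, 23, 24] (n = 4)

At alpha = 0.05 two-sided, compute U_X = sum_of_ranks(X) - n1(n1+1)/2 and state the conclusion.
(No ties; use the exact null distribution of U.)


Step 1: Combine and sort all 10 observations; assign midranks.
sorted (value, group): (7,X), (10,X), (14,X), (19,Y), (22,Y), (23,Y), (24,Y), (25,X), (26,X), (29,X)
ranks: 7->1, 10->2, 14->3, 19->4, 22->5, 23->6, 24->7, 25->8, 26->9, 29->10
Step 2: Rank sum for X: R1 = 1 + 2 + 3 + 8 + 9 + 10 = 33.
Step 3: U_X = R1 - n1(n1+1)/2 = 33 - 6*7/2 = 33 - 21 = 12.
       U_Y = n1*n2 - U_X = 24 - 12 = 12.
Step 4: No ties, so the exact null distribution of U (based on enumerating the C(10,6) = 210 equally likely rank assignments) gives the two-sided p-value.
Step 5: p-value = 1.000000; compare to alpha = 0.05. fail to reject H0.

U_X = 12, p = 1.000000, fail to reject H0 at alpha = 0.05.


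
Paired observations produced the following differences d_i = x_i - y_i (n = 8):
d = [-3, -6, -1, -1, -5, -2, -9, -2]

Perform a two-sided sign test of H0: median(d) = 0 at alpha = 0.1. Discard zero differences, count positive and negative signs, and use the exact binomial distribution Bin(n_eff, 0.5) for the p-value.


Step 1: Discard zero differences. Original n = 8; n_eff = number of nonzero differences = 8.
Nonzero differences (with sign): -3, -6, -1, -1, -5, -2, -9, -2
Step 2: Count signs: positive = 0, negative = 8.
Step 3: Under H0: P(positive) = 0.5, so the number of positives S ~ Bin(8, 0.5).
Step 4: Two-sided exact p-value = sum of Bin(8,0.5) probabilities at or below the observed probability = 0.007812.
Step 5: alpha = 0.1. reject H0.

n_eff = 8, pos = 0, neg = 8, p = 0.007812, reject H0.


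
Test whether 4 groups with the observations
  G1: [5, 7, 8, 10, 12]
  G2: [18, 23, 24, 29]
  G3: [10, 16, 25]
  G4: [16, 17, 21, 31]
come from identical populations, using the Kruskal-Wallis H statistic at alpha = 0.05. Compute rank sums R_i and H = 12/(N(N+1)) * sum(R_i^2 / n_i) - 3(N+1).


Step 1: Combine all N = 16 observations and assign midranks.
sorted (value, group, rank): (5,G1,1), (7,G1,2), (8,G1,3), (10,G1,4.5), (10,G3,4.5), (12,G1,6), (16,G3,7.5), (16,G4,7.5), (17,G4,9), (18,G2,10), (21,G4,11), (23,G2,12), (24,G2,13), (25,G3,14), (29,G2,15), (31,G4,16)
Step 2: Sum ranks within each group.
R_1 = 16.5 (n_1 = 5)
R_2 = 50 (n_2 = 4)
R_3 = 26 (n_3 = 3)
R_4 = 43.5 (n_4 = 4)
Step 3: H = 12/(N(N+1)) * sum(R_i^2/n_i) - 3(N+1)
     = 12/(16*17) * (16.5^2/5 + 50^2/4 + 26^2/3 + 43.5^2/4) - 3*17
     = 0.044118 * 1377.85 - 51
     = 9.787316.
Step 4: Ties present; correction factor C = 1 - 12/(16^3 - 16) = 0.997059. Corrected H = 9.787316 / 0.997059 = 9.816187.
Step 5: Under H0, H ~ chi^2(3); p-value = 0.020195.
Step 6: alpha = 0.05. reject H0.

H = 9.8162, df = 3, p = 0.020195, reject H0.
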